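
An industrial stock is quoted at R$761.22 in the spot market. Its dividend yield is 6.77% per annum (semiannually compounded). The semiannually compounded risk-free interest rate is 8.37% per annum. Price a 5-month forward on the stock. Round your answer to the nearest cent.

F = S · (1+r/2)^(2T) / (1+q/2)^(2T)
= 761.22 × 1.034755 / 1.028130 = 761.22 × 1.006444
F = R$766.13

R$766.13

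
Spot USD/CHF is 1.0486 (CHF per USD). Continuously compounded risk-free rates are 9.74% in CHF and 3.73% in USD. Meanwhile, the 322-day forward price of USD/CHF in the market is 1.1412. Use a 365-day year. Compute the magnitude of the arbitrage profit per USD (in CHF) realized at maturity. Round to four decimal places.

Fair forward: F* = S·e^(carry·T), with carry = (r_CHF − r_USD) = 0.0974 − 0.0373 = 0.0601
F* = 1.0486 · e^(0.0601 × 322/365) = 1.0486 · e^0.053020 = 1.0486 × 1.054451 = 1.1057
Market 1.1412 > fair 1.1057: forward overpriced → cash-and-carry (buy spot, short the forward).
At maturity, profit = |F_mkt − F*| = |1.1412 − 1.1057| = 0.0355 per USD (in CHF)

0.0355 per USD (in CHF)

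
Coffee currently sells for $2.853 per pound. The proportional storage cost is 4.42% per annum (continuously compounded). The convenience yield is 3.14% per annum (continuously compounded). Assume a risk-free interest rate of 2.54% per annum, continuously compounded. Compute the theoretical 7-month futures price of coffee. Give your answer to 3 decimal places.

$2.917 per pound

Net carry = r + u − y = 0.0254 + 0.0442 − 0.0314 = 0.0382
F = S·e^((r+u−y)T) = 2.853 · e^(0.0382 × 7/12) = 2.853 · e^0.022283
= 2.853 × 1.022533 = $2.917 per pound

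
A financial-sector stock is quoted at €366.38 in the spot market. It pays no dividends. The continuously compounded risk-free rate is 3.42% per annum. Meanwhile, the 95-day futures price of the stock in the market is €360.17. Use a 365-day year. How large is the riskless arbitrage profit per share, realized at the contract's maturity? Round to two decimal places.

€9.49 per share

Fair futures: F* = S·e^(carry·T), with carry = r = 0.0342
F* = 366.38 · e^(0.0342 × 95/365) = 366.38 · e^0.008901 = 366.38 × 1.008941 = €369.6558
Market €360.17 < fair €369.6558: forward underpriced → reverse cash-and-carry (short spot, go long the forward).
At maturity, profit = |F_mkt − F*| = |360.17 − 369.6558| = €9.49 per share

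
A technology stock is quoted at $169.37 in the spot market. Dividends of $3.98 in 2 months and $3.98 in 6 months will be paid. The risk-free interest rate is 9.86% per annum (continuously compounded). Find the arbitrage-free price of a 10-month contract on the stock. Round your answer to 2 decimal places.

PV(dividends) I = 3.98·e^(−0.0986·2/12) + 3.98·e^(−0.0986·6/12)
I = 3.9151 + 3.7885 = 7.7036
F = (S − I)·e^(rT) = (169.37 − 7.7036) · e^(0.0986·10/12)
= 161.6664 · e^0.082167 = 161.6664 × 1.085637 = $175.51

$175.51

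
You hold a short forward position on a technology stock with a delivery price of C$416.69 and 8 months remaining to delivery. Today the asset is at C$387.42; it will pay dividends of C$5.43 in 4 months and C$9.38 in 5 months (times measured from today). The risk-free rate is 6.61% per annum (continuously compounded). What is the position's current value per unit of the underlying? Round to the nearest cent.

PV(remaining dividends) I = 5.43·e^(−0.0661·4/12) + 9.38·e^(−0.0661·5/12) = 14.4369
Current forward F = (S − I)·e^(rT) = (387.42 − 14.4369)·e^(0.0661·8/12) = 372.9831 × 1.045052 = 389.7867
Value (long) = (F − K)·e^(−rT) = (389.7867 − 416.69) × 0.956890 = -25.7435
Short position value = −(long value) = C$25.74

C$25.74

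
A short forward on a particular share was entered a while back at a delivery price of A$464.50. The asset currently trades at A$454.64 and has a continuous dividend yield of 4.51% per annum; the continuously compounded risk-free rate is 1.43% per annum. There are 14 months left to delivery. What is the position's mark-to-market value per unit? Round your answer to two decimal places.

Current fair forward for the remaining 14 months: F = S·e^((r − q)·T), (r − q) = 0.0143 − 0.0451 = -0.0308
F = 454.64 · e^(-0.0308 × 14/12) = 454.64 × 0.964705 = 438.5935
Value of long forward = (F − K)·e^(−rT) = (438.5935 − 464.50) · e^(−0.0143·14/12)
= -25.9065 × 0.983455 = -25.48
Short position value = −(long value) = A$25.48

A$25.48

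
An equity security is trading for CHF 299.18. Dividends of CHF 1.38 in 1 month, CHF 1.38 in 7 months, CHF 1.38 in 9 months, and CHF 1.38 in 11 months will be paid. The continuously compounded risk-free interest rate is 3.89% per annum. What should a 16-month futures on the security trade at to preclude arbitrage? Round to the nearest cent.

CHF 309.42

PV(dividends) I = 1.38·e^(−0.0389·1/12) + 1.38·e^(−0.0389·7/12) + 1.38·e^(−0.0389·9/12) + 1.38·e^(−0.0389·11/12)
I = 1.3755 + 1.3490 + 1.3403 + 1.3317 = 5.3965
F = (S − I)·e^(rT) = (299.18 − 5.3965) · e^(0.0389·16/12)
= 293.7835 · e^0.051867 = 293.7835 × 1.053236 = CHF 309.42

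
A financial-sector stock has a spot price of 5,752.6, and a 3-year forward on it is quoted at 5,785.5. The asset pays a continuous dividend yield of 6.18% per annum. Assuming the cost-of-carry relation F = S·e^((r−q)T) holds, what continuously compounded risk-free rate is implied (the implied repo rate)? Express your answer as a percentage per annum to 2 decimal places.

6.37%

From F = S·e^((r−q)T): (r − q) = ln(F/S)/T
ln(5785.5/5752.6) = ln(1.005719) = 0.005703
(r − q) = 0.005703 / (3) = 0.001901
r = ln(F/S)/T + q = 0.001901 + 0.0618 = 0.063701
r = 6.37%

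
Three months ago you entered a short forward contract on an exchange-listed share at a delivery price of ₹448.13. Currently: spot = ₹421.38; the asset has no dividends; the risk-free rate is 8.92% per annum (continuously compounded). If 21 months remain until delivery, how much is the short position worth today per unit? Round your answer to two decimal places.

-₹38.02

Current fair forward for the remaining 21 months: F = S·e^(r·T), r = 0.0892
F = 421.38 · e^(0.0892 × 21/12) = 421.38 × 1.168943 = 492.5692
Value of long forward = (F − K)·e^(−rT) = (492.5692 − 448.13) · e^(−0.0892·21/12)
= 44.4392 × 0.855474 = 38.02
Short position value = −(long value) = -₹38.02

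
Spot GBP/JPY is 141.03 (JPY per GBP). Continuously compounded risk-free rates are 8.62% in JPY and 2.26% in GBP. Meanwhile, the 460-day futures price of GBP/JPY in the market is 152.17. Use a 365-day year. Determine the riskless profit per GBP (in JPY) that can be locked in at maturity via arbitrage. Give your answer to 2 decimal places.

Fair futures: F* = S·e^(carry·T), with carry = (r_JPY − r_GBP) = 0.0862 − 0.0226 = 0.0636
F* = 141.03 · e^(0.0636 × 460/365) = 141.03 · e^0.080153 = 141.03 × 1.083453 = 152.7994
Market 152.17 < fair 152.7994: forward underpriced → reverse cash-and-carry (short spot, go long the forward).
At maturity, profit = |F_mkt − F*| = |152.17 − 152.7994| = 0.63 per GBP (in JPY)

0.63 per GBP (in JPY)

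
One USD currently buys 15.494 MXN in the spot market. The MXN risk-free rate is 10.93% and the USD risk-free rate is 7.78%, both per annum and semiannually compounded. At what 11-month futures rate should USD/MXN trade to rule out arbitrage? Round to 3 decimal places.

By covered interest parity, F = S · (1+r_MXN/2)^(2T) / (1+r_USD/2)^(2T)
= 15.494 × 1.102466 / 1.072470 = 15.494 × 1.027969
F = 15.927 MXN per USD

15.927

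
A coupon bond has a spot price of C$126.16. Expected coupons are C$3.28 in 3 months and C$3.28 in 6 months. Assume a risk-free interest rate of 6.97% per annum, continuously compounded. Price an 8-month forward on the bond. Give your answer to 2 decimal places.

C$125.47

PV(coupons) I = 3.28·e^(−0.0697·3/12) + 3.28·e^(−0.0697·6/12)
I = 3.2233 + 3.1677 = 6.3910
F = (S − I)·e^(rT) = (126.16 − 6.3910) · e^(0.0697·8/12)
= 119.7690 · e^0.046467 = 119.7690 × 1.047564 = C$125.47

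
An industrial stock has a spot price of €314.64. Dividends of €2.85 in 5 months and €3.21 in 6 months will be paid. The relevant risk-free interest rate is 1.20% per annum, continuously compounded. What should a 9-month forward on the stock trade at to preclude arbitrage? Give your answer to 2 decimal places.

€311.40

PV(dividends) I = 2.85·e^(−0.0120·5/12) + 3.21·e^(−0.0120·6/12)
I = 2.8358 + 3.1908 = 6.0266
F = (S − I)·e^(rT) = (314.64 − 6.0266) · e^(0.0120·9/12)
= 308.6134 · e^0.009000 = 308.6134 × 1.009041 = €311.40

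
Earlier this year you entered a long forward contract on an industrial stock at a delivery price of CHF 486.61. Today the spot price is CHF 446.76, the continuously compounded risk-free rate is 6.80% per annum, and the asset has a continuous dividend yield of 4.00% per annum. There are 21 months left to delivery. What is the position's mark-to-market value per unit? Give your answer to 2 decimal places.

Current fair forward for the remaining 21 months: F = S·e^((r − q)·T), (r − q) = 0.0680 − 0.0400 = 0.0280
F = 446.76 · e^(0.0280 × 21/12) = 446.76 × 1.050220 = 469.1963
Value of long forward = (F − K)·e^(−rT) = (469.1963 − 486.61) · e^(−0.0680·21/12)
= -17.4137 × 0.887808 = -15.46

-CHF 15.46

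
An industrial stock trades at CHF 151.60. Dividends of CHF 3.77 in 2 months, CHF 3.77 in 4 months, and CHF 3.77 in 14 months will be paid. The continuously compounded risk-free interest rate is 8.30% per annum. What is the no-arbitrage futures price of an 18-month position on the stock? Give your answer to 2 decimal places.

PV(dividends) I = 3.77·e^(−0.0830·2/12) + 3.77·e^(−0.0830·4/12) + 3.77·e^(−0.0830·14/12)
I = 3.7182 + 3.6671 + 3.4221 = 10.8074
F = (S − I)·e^(rT) = (151.60 − 10.8074) · e^(0.0830·18/12)
= 140.7926 · e^0.124500 = 140.7926 × 1.132582 = CHF 159.46

CHF 159.46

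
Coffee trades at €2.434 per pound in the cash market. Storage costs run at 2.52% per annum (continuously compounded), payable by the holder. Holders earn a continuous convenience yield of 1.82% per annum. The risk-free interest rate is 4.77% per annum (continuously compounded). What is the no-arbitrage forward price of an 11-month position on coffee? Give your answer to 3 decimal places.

Net carry = r + u − y = 0.0477 + 0.0252 − 0.0182 = 0.0547
F = S·e^((r+u−y)T) = 2.434 · e^(0.0547 × 11/12) = 2.434 · e^0.050142
= 2.434 × 1.051420 = €2.559 per pound

€2.559 per pound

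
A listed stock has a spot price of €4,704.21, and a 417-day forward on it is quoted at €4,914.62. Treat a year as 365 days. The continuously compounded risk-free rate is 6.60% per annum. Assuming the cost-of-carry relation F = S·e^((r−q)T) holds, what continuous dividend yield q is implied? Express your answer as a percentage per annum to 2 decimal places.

2.77%

From F = S·e^((r−q)T): (r − q) = ln(F/S)/T
ln(4914.62/4704.21) = ln(1.044728) = 0.043757
(r − q) = 0.043757 / (417/365) = 0.038300
q = r − ln(F/S)/T = 0.0660 − 0.038300 = 0.027700
q = 2.77%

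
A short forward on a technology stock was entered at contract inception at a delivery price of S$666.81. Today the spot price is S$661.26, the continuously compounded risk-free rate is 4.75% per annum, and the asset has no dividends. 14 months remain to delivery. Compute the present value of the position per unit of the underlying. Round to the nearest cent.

-S$30.40

Current fair forward for the remaining 14 months: F = S·e^(r·T), r = 0.0475
F = 661.26 · e^(0.0475 × 14/12) = 661.26 × 1.056981 = 698.9393
Value of long forward = (F − K)·e^(−rT) = (698.9393 − 666.81) · e^(−0.0475·14/12)
= 32.1293 × 0.946091 = 30.40
Short position value = −(long value) = -S$30.40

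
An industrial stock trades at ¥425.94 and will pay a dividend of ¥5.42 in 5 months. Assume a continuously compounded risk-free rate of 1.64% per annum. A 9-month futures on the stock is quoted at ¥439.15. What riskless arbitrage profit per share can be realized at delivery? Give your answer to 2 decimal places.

PV(dividends) I = 5.42·e^(−0.0164·5/12) = 5.3831
Fair futures F* = (S − I)·e^(rT) = (425.94 − 5.3831)·e^0.012300 = 420.5569 × 1.012376 = 425.7617
Market ¥439.15 > fair 425.7617: forward overpriced → cash-and-carry (borrow at r, buy the stock and collect the dividends, short the forward).
Profit at T = |F_mkt − F*| = |439.15 − 425.7617| = ¥13.39 per share

¥13.39 per share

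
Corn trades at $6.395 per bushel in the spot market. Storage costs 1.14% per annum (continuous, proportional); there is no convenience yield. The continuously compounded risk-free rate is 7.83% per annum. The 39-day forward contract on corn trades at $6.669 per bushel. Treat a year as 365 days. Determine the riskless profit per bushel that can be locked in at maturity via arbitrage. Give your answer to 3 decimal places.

Fair forward: F* = S·e^(carry·T), with carry = (r + u) = 0.0783 + 0.0114 = 0.0897
F* = 6.395 · e^(0.0897 × 39/365) = 6.395 · e^0.009584 = 6.395 × 1.009630 = $6.4566
Market $6.669 > fair $6.4566: forward overpriced → cash-and-carry (buy spot, short the forward).
At maturity, profit = |F_mkt − F*| = |6.669 − 6.4566| = $0.212 per bushel

$0.212 per bushel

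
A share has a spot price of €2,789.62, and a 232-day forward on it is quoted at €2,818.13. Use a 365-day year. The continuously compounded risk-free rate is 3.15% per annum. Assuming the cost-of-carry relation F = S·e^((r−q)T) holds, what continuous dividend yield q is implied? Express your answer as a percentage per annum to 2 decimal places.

From F = S·e^((r−q)T): (r − q) = ln(F/S)/T
ln(2818.13/2789.62) = ln(1.010220) = 0.010168
(r − q) = 0.010168 / (232/365) = 0.015997
q = r − ln(F/S)/T = 0.0315 − 0.015997 = 0.015503
q = 1.55%

1.55%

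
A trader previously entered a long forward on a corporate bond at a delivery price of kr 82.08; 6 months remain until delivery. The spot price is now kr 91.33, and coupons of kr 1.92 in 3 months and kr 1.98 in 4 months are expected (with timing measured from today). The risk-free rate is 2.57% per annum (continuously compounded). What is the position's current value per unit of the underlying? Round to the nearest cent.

kr 6.43

PV(remaining coupons) I = 1.92·e^(−0.0257·3/12) + 1.98·e^(−0.0257·4/12) = 3.8708
Current forward F = (S − I)·e^(rT) = (91.33 − 3.8708)·e^(0.0257·6/12) = 87.4592 × 1.012933 = 88.5903
Value (long) = (F − K)·e^(−rT) = (88.5903 − 82.08) × 0.987232 = 6.4272
Value = kr 6.43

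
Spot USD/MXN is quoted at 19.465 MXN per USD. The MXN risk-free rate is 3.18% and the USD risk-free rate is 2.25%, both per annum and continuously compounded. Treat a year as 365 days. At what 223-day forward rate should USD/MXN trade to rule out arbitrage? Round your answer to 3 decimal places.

F = S·e^((r_MXN − r_USD)T) = 19.465 · e^((0.0318 − 0.0225) × 223/365)
= 19.465 · e^0.005682 = 19.465 × 1.005698
F = 19.576 MXN per USD

19.576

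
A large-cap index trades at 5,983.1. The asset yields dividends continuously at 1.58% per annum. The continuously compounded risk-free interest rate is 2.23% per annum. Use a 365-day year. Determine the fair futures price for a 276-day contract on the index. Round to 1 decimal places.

F = S·e^((r − q)T) = 5983.1 · e^((0.0223 − 0.0158) × 276/365)
= 5983.1 · e^0.004915 = 5983.1 × 1.004927
F = 6,012.6

6,012.6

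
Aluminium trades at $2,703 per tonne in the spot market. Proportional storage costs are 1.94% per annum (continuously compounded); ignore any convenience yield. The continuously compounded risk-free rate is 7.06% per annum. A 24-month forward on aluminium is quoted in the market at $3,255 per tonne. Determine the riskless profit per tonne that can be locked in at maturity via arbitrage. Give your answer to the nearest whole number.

Fair forward: F* = S·e^(carry·T), with carry = (r + u) = 0.0706 + 0.0194 = 0.0900
F* = 2703 · e^(0.0900 × 24/12) = 2703 · e^0.180000 = 2703 × 1.197217 = $3236.0776
Market $3255 > fair $3236.0776: forward overpriced → cash-and-carry (buy spot, short the forward).
At maturity, profit = |F_mkt − F*| = |3255 − 3236.0776| = $19 per tonne

$19 per tonne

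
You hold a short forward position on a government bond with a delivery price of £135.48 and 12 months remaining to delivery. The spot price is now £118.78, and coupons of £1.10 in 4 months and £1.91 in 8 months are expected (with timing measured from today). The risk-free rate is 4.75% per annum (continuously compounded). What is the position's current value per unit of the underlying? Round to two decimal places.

PV(remaining coupons) I = 1.10·e^(−0.0475·4/12) + 1.91·e^(−0.0475·8/12) = 2.9332
Current forward F = (S − I)·e^(rT) = (118.78 − 2.9332)·e^(0.0475·12/12) = 115.8468 × 1.048646 = 121.4823
Value (long) = (F − K)·e^(−rT) = (121.4823 − 135.48) × 0.953610 = -13.3483
Short position value = −(long value) = £13.35

£13.35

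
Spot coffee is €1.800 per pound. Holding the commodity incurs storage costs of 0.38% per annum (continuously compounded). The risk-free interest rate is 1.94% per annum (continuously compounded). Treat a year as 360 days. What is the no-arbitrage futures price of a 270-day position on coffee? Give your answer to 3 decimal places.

€1.832 per pound

Net carry = r + u − y = 0.0194 + 0.0038 − 0.0000 = 0.0232
F = S·e^((r+u−y)T) = 1.800 · e^(0.0232 × 270/360) = 1.800 · e^0.017400
= 1.800 × 1.017552 = €1.832 per pound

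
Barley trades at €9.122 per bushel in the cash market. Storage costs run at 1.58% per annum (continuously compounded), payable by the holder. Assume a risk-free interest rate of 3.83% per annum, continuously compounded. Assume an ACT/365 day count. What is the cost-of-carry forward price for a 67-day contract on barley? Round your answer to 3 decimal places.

Net carry = r + u − y = 0.0383 + 0.0158 − 0.0000 = 0.0541
F = S·e^((r+u−y)T) = 9.122 · e^(0.0541 × 67/365) = 9.122 · e^0.009931
= 9.122 × 1.009980 = €9.213 per bushel

€9.213 per bushel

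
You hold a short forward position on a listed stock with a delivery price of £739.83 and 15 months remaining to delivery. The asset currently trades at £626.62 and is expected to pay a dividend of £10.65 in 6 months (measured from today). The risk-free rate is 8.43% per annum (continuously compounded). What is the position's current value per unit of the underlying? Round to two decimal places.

£49.43

PV(remaining dividends) I = 10.65·e^(−0.0843·6/12) = 10.2104
Current forward F = (S − I)·e^(rT) = (626.62 − 10.2104)·e^(0.0843·15/12) = 616.4096 × 1.111127 = 684.9093
Value (long) = (F − K)·e^(−rT) = (684.9093 − 739.83) × 0.899987 = -49.4279
Short position value = −(long value) = £49.43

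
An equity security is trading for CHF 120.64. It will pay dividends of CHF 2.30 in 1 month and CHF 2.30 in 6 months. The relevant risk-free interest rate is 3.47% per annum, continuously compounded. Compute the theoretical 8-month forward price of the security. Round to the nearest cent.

PV(dividends) I = 2.30·e^(−0.0347·1/12) + 2.30·e^(−0.0347·6/12)
I = 2.2934 + 2.2604 = 4.5538
F = (S − I)·e^(rT) = (120.64 − 4.5538) · e^(0.0347·8/12)
= 116.0862 · e^0.023133 = 116.0862 × 1.023403 = CHF 118.80

CHF 118.80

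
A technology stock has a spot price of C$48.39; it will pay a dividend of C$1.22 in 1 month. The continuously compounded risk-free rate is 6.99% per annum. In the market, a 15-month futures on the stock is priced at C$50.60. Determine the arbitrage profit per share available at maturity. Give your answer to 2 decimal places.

PV(dividends) I = 1.22·e^(−0.0699·1/12) = 1.2129
Fair futures F* = (S − I)·e^(rT) = (48.39 − 1.2129)·e^0.087375 = 47.1771 × 1.091306 = 51.4847
Market C$50.60 < fair 51.4847: forward underpriced → reverse cash-and-carry (short the stock, invest proceeds at r, pay the dividends, go long the forward).
Profit at T = |F_mkt − F*| = |50.60 − 51.4847| = C$0.88 per share

C$0.88 per share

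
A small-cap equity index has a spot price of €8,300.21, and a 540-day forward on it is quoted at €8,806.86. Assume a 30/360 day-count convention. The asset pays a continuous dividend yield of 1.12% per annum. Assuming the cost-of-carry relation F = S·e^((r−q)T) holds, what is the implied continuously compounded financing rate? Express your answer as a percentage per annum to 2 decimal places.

From F = S·e^((r−q)T): (r − q) = ln(F/S)/T
ln(8806.86/8300.21) = ln(1.061041) = 0.059251
(r − q) = 0.059251 / (540/360) = 0.039501
r = ln(F/S)/T + q = 0.039501 + 0.0112 = 0.050701
r = 5.07%

5.07%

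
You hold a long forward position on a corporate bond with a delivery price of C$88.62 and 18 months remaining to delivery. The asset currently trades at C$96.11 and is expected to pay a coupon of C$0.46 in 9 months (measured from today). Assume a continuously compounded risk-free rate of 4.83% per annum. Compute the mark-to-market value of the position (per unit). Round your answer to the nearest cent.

C$13.24

PV(remaining coupons) I = 0.46·e^(−0.0483·9/12) = 0.4436
Current forward F = (S − I)·e^(rT) = (96.11 − 0.4436)·e^(0.0483·18/12) = 95.6664 × 1.075139 = 102.8547
Value (long) = (F − K)·e^(−rT) = (102.8547 − 88.62) × 0.930112 = 13.2399
Value = C$13.24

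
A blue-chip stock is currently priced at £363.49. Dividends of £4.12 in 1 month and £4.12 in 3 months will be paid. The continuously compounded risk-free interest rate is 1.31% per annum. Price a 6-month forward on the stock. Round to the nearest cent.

£357.60

PV(dividends) I = 4.12·e^(−0.0131·1/12) + 4.12·e^(−0.0131·3/12)
I = 4.1155 + 4.1065 = 8.2220
F = (S − I)·e^(rT) = (363.49 − 8.2220) · e^(0.0131·6/12)
= 355.2680 · e^0.006550 = 355.2680 × 1.006571 = £357.60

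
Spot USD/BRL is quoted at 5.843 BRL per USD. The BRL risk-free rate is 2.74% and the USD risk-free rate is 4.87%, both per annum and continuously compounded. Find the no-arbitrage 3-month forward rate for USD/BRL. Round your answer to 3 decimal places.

F = S·e^((r_BRL − r_USD)T) = 5.843 · e^((0.0274 − 0.0487) × 3/12)
= 5.843 · e^-0.005325 = 5.843 × 0.994689
F = 5.812 BRL per USD

5.812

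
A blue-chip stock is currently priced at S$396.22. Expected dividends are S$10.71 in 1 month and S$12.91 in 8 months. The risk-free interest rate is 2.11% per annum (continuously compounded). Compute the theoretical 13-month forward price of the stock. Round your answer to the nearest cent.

S$381.42

PV(dividends) I = 10.71·e^(−0.0211·1/12) + 12.91·e^(−0.0211·8/12)
I = 10.6912 + 12.7297 = 23.4209
F = (S − I)·e^(rT) = (396.22 − 23.4209) · e^(0.0211·13/12)
= 372.7991 · e^0.022858 = 372.7991 × 1.023121 = S$381.42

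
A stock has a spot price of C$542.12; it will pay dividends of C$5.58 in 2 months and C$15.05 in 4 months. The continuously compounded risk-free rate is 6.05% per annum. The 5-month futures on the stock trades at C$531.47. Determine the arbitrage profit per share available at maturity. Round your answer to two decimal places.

C$3.70 per share

PV(dividends) I = 5.58·e^(−0.0605·2/12) + 15.05·e^(−0.0605·4/12) = 20.2735
Fair futures F* = (S − I)·e^(rT) = (542.12 − 20.2735)·e^0.025208 = 521.8465 × 1.025528 = 535.1682
Market C$531.47 < fair 535.1682: forward underpriced → reverse cash-and-carry (short the stock, invest proceeds at r, pay the dividends, go long the forward).
Profit at T = |F_mkt − F*| = |531.47 − 535.1682| = C$3.70 per share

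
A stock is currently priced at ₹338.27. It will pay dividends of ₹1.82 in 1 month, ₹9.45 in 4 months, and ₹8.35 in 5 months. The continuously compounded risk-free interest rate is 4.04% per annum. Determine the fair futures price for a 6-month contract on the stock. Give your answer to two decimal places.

₹325.43

PV(dividends) I = 1.82·e^(−0.0404·1/12) + 9.45·e^(−0.0404·4/12) + 8.35·e^(−0.0404·5/12)
I = 1.8139 + 9.3236 + 8.2106 = 19.3481
F = (S − I)·e^(rT) = (338.27 − 19.3481) · e^(0.0404·6/12)
= 318.9219 · e^0.020200 = 318.9219 × 1.020405 = ₹325.43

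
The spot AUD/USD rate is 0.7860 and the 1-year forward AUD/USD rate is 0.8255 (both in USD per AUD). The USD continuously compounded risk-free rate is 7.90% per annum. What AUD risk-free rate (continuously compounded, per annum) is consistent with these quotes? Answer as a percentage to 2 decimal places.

F = S·e^((r_USD − r_AUD)T) ⇒ r_AUD = r_USD − ln(F/S)/T
ln(0.8255/0.7860) = 0.049032; /(1) = 0.049032
r_AUD = 0.0790 − 0.049032 = 0.029968
r_AUD = 3.00%

3.00%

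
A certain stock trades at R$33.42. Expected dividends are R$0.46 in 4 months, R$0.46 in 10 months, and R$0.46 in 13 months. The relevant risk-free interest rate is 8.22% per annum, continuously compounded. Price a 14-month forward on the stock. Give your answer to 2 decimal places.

R$35.36

PV(dividends) I = 0.46·e^(−0.0822·4/12) + 0.46·e^(−0.0822·10/12) + 0.46·e^(−0.0822·13/12)
I = 0.4476 + 0.4295 + 0.4208 = 1.2979
F = (S − I)·e^(rT) = (33.42 − 1.2979) · e^(0.0822·14/12)
= 32.1221 · e^0.095900 = 32.1221 × 1.100649 = R$35.36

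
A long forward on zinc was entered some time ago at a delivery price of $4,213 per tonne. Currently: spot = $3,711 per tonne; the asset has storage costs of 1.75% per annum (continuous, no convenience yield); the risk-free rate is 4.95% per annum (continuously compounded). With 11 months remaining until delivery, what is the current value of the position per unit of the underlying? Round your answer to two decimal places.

Current fair forward for the remaining 11 months: F = S·e^((r + u)·T), (r + u) = 0.0495 + 0.0175 = 0.0670
F = 3711 · e^(0.0670 × 11/12) = 3711 × 1.06334188 = 3946.0617
Value of long forward = (F − K)·e^(−rT) = (3946.0617 − 4213) · e^(−0.0495·11/12)
= -266.9383 × 0.95563905 = -255.10

-$255.10 per tonne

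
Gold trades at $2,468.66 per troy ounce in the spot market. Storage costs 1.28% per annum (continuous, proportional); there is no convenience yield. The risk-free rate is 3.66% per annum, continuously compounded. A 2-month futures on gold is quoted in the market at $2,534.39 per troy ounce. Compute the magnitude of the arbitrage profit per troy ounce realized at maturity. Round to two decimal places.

Fair futures: F* = S·e^(carry·T), with carry = (r + u) = 0.0366 + 0.0128 = 0.0494
F* = 2468.66 · e^(0.0494 × 2/12) = 2468.66 · e^0.00823333 = 2468.66 × 1.00826732 = $2489.0692
Market $2534.39 > fair $2489.0692: forward overpriced → cash-and-carry (buy spot, short the forward).
At maturity, profit = |F_mkt − F*| = |2534.39 − 2489.0692| = $45.32 per troy ounce

$45.32 per troy ounce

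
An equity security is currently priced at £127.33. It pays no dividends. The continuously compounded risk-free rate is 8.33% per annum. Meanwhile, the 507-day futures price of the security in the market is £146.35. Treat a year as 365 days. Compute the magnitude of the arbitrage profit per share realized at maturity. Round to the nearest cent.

£3.40 per share

Fair futures: F* = S·e^(carry·T), with carry = r = 0.0833
F* = 127.33 · e^(0.0833 × 507/365) = 127.33 · e^0.115707 = 127.33 × 1.122667 = £142.9492
Market £146.35 > fair £142.9492: forward overpriced → cash-and-carry (buy spot, short the forward).
At maturity, profit = |F_mkt − F*| = |146.35 − 142.9492| = £3.40 per share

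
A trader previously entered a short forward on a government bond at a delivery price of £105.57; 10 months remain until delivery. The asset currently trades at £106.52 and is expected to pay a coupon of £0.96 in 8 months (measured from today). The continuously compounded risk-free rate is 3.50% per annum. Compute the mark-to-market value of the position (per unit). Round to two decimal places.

-£3.05

PV(remaining coupons) I = 0.96·e^(−0.0350·8/12) = 0.9379
Current forward F = (S − I)·e^(rT) = (106.52 − 0.9379)·e^(0.0350·10/12) = 105.5821 × 1.029596 = 108.7069
Value (long) = (F − K)·e^(−rT) = (108.7069 − 105.57) × 0.971255 = 3.0467
Short position value = −(long value) = -£3.05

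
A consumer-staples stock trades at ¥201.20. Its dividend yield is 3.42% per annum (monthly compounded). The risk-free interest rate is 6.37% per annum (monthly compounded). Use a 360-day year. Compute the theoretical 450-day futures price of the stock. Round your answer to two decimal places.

¥208.73

F = S · (1+r/12)^(12T) / (1+q/12)^(12T)
= 201.20 × 1.082653 / 1.043613 = 201.20 × 1.037409
F = ¥208.73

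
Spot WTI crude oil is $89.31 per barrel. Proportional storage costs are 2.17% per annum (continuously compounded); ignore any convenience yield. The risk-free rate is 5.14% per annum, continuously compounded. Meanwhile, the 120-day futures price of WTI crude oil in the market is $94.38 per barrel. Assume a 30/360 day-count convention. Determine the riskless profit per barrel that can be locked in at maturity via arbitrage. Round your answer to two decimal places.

Fair futures: F* = S·e^(carry·T), with carry = (r + u) = 0.0514 + 0.0217 = 0.0731
F* = 89.31 · e^(0.0731 × 120/360) = 89.31 · e^0.024367 = 89.31 × 1.024666 = $91.5129
Market $94.38 > fair $91.5129: forward overpriced → cash-and-carry (buy spot, short the forward).
At maturity, profit = |F_mkt − F*| = |94.38 − 91.5129| = $2.87 per barrel

$2.87 per barrel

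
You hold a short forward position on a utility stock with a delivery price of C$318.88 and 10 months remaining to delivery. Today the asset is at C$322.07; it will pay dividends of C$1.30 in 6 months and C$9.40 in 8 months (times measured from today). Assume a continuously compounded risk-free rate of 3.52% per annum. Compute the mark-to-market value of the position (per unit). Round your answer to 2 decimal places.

PV(remaining dividends) I = 1.30·e^(−0.0352·6/12) + 9.40·e^(−0.0352·8/12) = 10.4593
Current forward F = (S − I)·e^(rT) = (322.07 − 10.4593)·e^(0.0352·10/12) = 311.6107 × 1.029768 = 320.8867
Value (long) = (F − K)·e^(−rT) = (320.8867 − 318.88) × 0.971093 = 1.9487
Short position value = −(long value) = -C$1.95

-C$1.95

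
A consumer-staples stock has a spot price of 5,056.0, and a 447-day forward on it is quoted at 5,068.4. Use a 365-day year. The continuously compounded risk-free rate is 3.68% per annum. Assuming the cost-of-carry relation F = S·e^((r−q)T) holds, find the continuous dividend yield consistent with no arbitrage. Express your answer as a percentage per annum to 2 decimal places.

3.48%

From F = S·e^((r−q)T): (r − q) = ln(F/S)/T
ln(5068.4/5056.0) = ln(1.002453) = 0.002450
(r − q) = 0.002450 / (447/365) = 0.002001
q = r − ln(F/S)/T = 0.0368 − 0.002001 = 0.034799
q = 3.48%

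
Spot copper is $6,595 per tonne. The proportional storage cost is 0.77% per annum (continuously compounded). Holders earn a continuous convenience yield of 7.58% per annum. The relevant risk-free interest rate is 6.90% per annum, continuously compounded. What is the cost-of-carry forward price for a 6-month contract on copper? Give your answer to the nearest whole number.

$6,598 per tonne

Net carry = r + u − y = 0.0690 + 0.0077 − 0.0758 = 0.0009
F = S·e^((r+u−y)T) = 6595 · e^(0.0009 × 6/12) = 6595 · e^0.000450
= 6595 × 1.000450 = $6,598 per tonne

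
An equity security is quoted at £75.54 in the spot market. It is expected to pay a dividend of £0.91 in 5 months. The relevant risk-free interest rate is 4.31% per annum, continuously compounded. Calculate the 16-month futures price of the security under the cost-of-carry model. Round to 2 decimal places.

PV(dividends) I = 0.91·e^(−0.0431·5/12)
I = 0.8938
F = (S − I)·e^(rT) = (75.54 − 0.8938) · e^(0.0431·16/12)
= 74.6462 · e^0.057467 = 74.6462 × 1.059150 = £79.06

£79.06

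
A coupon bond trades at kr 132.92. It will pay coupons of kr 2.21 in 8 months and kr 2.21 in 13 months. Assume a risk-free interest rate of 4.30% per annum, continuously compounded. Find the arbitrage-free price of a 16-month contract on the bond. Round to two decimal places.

kr 136.26

PV(coupons) I = 2.21·e^(−0.0430·8/12) + 2.21·e^(−0.0430·13/12)
I = 2.1475 + 2.1094 = 4.2569
F = (S − I)·e^(rT) = (132.92 − 4.2569) · e^(0.0430·16/12)
= 128.6631 · e^0.057333 = 128.6631 × 1.059008 = kr 136.26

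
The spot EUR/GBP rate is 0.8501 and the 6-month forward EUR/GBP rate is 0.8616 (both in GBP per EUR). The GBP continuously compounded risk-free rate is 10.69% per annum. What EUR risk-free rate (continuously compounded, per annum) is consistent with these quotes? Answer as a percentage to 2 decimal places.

F = S·e^((r_GBP − r_EUR)T) ⇒ r_EUR = r_GBP − ln(F/S)/T
ln(0.8616/0.8501) = 0.013437; /(6/12) = 0.026874
r_EUR = 0.1069 − 0.026874 = 0.080026
r_EUR = 8.00%

8.00%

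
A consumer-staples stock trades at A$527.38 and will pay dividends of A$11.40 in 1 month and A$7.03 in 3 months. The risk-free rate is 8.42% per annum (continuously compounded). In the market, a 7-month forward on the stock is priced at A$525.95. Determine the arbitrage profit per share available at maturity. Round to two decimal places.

PV(dividends) I = 11.40·e^(−0.0842·1/12) + 7.03·e^(−0.0842·3/12) = 18.2039
Fair forward F* = (S − I)·e^(rT) = (527.38 − 18.2039)·e^0.049117 = 509.1761 × 1.050343 = 534.8096
Market A$525.95 < fair 534.8096: forward underpriced → reverse cash-and-carry (short the stock, invest proceeds at r, pay the dividends, go long the forward).
Profit at T = |F_mkt − F*| = |525.95 − 534.8096| = A$8.86 per share

A$8.86 per share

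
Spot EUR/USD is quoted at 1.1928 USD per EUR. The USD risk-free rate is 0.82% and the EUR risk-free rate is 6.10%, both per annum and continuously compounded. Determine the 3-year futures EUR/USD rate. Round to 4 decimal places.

1.0181

F = S·e^((r_USD − r_EUR)T) = 1.1928 · e^((0.0082 − 0.0610) × 3)
= 1.1928 · e^-0.158400 = 1.1928 × 0.853508
F = 1.0181 USD per EUR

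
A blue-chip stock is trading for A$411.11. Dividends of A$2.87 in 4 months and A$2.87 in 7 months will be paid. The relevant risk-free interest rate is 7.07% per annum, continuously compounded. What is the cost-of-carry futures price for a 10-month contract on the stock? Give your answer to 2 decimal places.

PV(dividends) I = 2.87·e^(−0.0707·4/12) + 2.87·e^(−0.0707·7/12)
I = 2.8032 + 2.7540 = 5.5572
F = (S − I)·e^(rT) = (411.11 − 5.5572) · e^(0.0707·10/12)
= 405.5528 · e^0.058917 = 405.5528 × 1.060687 = A$430.16

A$430.16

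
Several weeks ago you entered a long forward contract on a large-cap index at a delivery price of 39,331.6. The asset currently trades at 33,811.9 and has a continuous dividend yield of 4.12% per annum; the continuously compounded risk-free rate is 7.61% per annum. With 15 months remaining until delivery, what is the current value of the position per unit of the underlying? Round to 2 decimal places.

Current fair forward for the remaining 15 months: F = S·e^((r − q)·T), (r − q) = 0.0761 − 0.0412 = 0.0349
F = 33811.9 · e^(0.0349 × 15/12) = 33811.9 × 1.04459056 = 35319.5916
Value of long forward = (F − K)·e^(−rT) = (35319.5916 − 39331.6) · e^(−0.0761·15/12)
= -4012.0084 × 0.90925927 = -3647.96

-3647.96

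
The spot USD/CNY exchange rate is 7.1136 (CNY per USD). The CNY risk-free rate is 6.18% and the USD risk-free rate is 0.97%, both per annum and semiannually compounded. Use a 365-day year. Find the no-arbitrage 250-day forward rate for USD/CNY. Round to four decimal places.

7.3674

By covered interest parity, F = S · (1+r_CNY/2)^(2T) / (1+r_USD/2)^(2T)
= 7.1136 × 1.042569 / 1.006650 = 7.1136 × 1.035682
F = 7.3674 CNY per USD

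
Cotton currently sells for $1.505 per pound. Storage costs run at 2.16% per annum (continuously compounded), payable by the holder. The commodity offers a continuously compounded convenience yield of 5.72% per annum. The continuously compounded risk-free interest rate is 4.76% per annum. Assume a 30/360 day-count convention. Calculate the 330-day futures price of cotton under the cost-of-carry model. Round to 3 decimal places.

$1.522 per pound

Net carry = r + u − y = 0.0476 + 0.0216 − 0.0572 = 0.0120
F = S·e^((r+u−y)T) = 1.505 · e^(0.0120 × 330/360) = 1.505 · e^0.011000
= 1.505 × 1.011061 = $1.522 per pound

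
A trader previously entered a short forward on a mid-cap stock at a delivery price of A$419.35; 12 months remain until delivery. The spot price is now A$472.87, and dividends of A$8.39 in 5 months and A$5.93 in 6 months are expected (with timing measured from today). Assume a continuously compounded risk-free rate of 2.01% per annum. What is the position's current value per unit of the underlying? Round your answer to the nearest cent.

PV(remaining dividends) I = 8.39·e^(−0.0201·5/12) + 5.93·e^(−0.0201·6/12) = 14.1907
Current forward F = (S − I)·e^(rT) = (472.87 − 14.1907)·e^(0.0201·12/12) = 458.6793 × 1.020303 = 467.9919
Value (long) = (F − K)·e^(−rT) = (467.9919 − 419.35) × 0.980101 = 47.6740
Short position value = −(long value) = -A$47.67

-A$47.67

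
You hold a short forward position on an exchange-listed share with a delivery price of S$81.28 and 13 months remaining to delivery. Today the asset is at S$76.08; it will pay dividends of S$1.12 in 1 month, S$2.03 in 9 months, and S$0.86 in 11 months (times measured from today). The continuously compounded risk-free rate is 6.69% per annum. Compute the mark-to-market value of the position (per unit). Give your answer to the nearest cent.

S$3.37

PV(remaining dividends) I = 1.12·e^(−0.0669·1/12) + 2.03·e^(−0.0669·9/12) + 0.86·e^(−0.0669·11/12) = 3.8533
Current forward F = (S − I)·e^(rT) = (76.08 − 3.8533)·e^(0.0669·13/12) = 72.2267 × 1.075166 = 77.6557
Value (long) = (F − K)·e^(−rT) = (77.6557 − 81.28) × 0.930089 = -3.3709
Short position value = −(long value) = S$3.37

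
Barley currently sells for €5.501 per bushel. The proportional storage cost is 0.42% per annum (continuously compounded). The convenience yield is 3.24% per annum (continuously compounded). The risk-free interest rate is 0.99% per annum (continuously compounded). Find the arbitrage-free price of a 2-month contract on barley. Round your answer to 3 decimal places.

€5.484 per bushel

Net carry = r + u − y = 0.0099 + 0.0042 − 0.0324 = -0.0183
F = S·e^((r+u−y)T) = 5.501 · e^(-0.0183 × 2/12) = 5.501 · e^-0.003050
= 5.501 × 0.996955 = €5.484 per bushel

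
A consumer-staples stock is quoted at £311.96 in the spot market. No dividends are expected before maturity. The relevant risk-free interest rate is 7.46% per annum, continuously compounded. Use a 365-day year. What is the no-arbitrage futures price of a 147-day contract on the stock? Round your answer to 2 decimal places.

£321.47

F = S·e^(rT) = 311.96 · e^(0.0746 × 147/365)
= 311.96 · e^0.030044 = 311.96 × 1.030500
F = £321.47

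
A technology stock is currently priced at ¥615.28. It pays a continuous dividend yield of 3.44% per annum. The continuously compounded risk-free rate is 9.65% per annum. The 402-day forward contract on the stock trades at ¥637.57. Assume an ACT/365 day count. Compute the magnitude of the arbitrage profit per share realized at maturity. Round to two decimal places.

¥21.26 per share

Fair forward: F* = S·e^(carry·T), with carry = (r − q) = 0.0965 − 0.0344 = 0.0621
F* = 615.28 · e^(0.0621 × 402/365) = 615.28 · e^0.068395 = 615.28 × 1.070788 = ¥658.8344
Market ¥637.57 < fair ¥658.8344: forward underpriced → reverse cash-and-carry (short spot, go long the forward).
At maturity, profit = |F_mkt − F*| = |637.57 − 658.8344| = ¥21.26 per share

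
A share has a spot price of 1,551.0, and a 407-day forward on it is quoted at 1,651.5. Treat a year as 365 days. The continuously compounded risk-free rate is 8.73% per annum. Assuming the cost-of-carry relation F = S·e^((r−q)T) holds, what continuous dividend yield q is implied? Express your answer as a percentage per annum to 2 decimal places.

From F = S·e^((r−q)T): (r − q) = ln(F/S)/T
ln(1651.5/1551.0) = ln(1.064797) = 0.062784
(r − q) = 0.062784 / (407/365) = 0.056305
q = r − ln(F/S)/T = 0.0873 − 0.056305 = 0.030995
q = 3.10%

3.10%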